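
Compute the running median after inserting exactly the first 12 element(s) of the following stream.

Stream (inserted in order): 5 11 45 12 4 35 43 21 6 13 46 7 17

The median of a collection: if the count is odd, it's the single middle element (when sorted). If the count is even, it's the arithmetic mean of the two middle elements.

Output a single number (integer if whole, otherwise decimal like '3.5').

Step 1: insert 5 -> lo=[5] (size 1, max 5) hi=[] (size 0) -> median=5
Step 2: insert 11 -> lo=[5] (size 1, max 5) hi=[11] (size 1, min 11) -> median=8
Step 3: insert 45 -> lo=[5, 11] (size 2, max 11) hi=[45] (size 1, min 45) -> median=11
Step 4: insert 12 -> lo=[5, 11] (size 2, max 11) hi=[12, 45] (size 2, min 12) -> median=11.5
Step 5: insert 4 -> lo=[4, 5, 11] (size 3, max 11) hi=[12, 45] (size 2, min 12) -> median=11
Step 6: insert 35 -> lo=[4, 5, 11] (size 3, max 11) hi=[12, 35, 45] (size 3, min 12) -> median=11.5
Step 7: insert 43 -> lo=[4, 5, 11, 12] (size 4, max 12) hi=[35, 43, 45] (size 3, min 35) -> median=12
Step 8: insert 21 -> lo=[4, 5, 11, 12] (size 4, max 12) hi=[21, 35, 43, 45] (size 4, min 21) -> median=16.5
Step 9: insert 6 -> lo=[4, 5, 6, 11, 12] (size 5, max 12) hi=[21, 35, 43, 45] (size 4, min 21) -> median=12
Step 10: insert 13 -> lo=[4, 5, 6, 11, 12] (size 5, max 12) hi=[13, 21, 35, 43, 45] (size 5, min 13) -> median=12.5
Step 11: insert 46 -> lo=[4, 5, 6, 11, 12, 13] (size 6, max 13) hi=[21, 35, 43, 45, 46] (size 5, min 21) -> median=13
Step 12: insert 7 -> lo=[4, 5, 6, 7, 11, 12] (size 6, max 12) hi=[13, 21, 35, 43, 45, 46] (size 6, min 13) -> median=12.5

Answer: 12.5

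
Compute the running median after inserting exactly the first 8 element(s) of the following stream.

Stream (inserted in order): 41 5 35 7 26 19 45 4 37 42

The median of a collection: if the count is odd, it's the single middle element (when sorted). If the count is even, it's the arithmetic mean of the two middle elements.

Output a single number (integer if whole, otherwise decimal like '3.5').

Answer: 22.5

Derivation:
Step 1: insert 41 -> lo=[41] (size 1, max 41) hi=[] (size 0) -> median=41
Step 2: insert 5 -> lo=[5] (size 1, max 5) hi=[41] (size 1, min 41) -> median=23
Step 3: insert 35 -> lo=[5, 35] (size 2, max 35) hi=[41] (size 1, min 41) -> median=35
Step 4: insert 7 -> lo=[5, 7] (size 2, max 7) hi=[35, 41] (size 2, min 35) -> median=21
Step 5: insert 26 -> lo=[5, 7, 26] (size 3, max 26) hi=[35, 41] (size 2, min 35) -> median=26
Step 6: insert 19 -> lo=[5, 7, 19] (size 3, max 19) hi=[26, 35, 41] (size 3, min 26) -> median=22.5
Step 7: insert 45 -> lo=[5, 7, 19, 26] (size 4, max 26) hi=[35, 41, 45] (size 3, min 35) -> median=26
Step 8: insert 4 -> lo=[4, 5, 7, 19] (size 4, max 19) hi=[26, 35, 41, 45] (size 4, min 26) -> median=22.5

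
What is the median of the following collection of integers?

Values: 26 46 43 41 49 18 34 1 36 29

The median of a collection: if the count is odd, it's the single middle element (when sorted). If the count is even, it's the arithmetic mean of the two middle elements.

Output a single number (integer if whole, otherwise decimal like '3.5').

Step 1: insert 26 -> lo=[26] (size 1, max 26) hi=[] (size 0) -> median=26
Step 2: insert 46 -> lo=[26] (size 1, max 26) hi=[46] (size 1, min 46) -> median=36
Step 3: insert 43 -> lo=[26, 43] (size 2, max 43) hi=[46] (size 1, min 46) -> median=43
Step 4: insert 41 -> lo=[26, 41] (size 2, max 41) hi=[43, 46] (size 2, min 43) -> median=42
Step 5: insert 49 -> lo=[26, 41, 43] (size 3, max 43) hi=[46, 49] (size 2, min 46) -> median=43
Step 6: insert 18 -> lo=[18, 26, 41] (size 3, max 41) hi=[43, 46, 49] (size 3, min 43) -> median=42
Step 7: insert 34 -> lo=[18, 26, 34, 41] (size 4, max 41) hi=[43, 46, 49] (size 3, min 43) -> median=41
Step 8: insert 1 -> lo=[1, 18, 26, 34] (size 4, max 34) hi=[41, 43, 46, 49] (size 4, min 41) -> median=37.5
Step 9: insert 36 -> lo=[1, 18, 26, 34, 36] (size 5, max 36) hi=[41, 43, 46, 49] (size 4, min 41) -> median=36
Step 10: insert 29 -> lo=[1, 18, 26, 29, 34] (size 5, max 34) hi=[36, 41, 43, 46, 49] (size 5, min 36) -> median=35

Answer: 35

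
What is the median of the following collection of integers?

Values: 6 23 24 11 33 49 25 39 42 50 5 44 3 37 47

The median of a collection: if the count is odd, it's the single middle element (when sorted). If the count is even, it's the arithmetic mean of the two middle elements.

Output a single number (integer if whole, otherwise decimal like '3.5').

Answer: 33

Derivation:
Step 1: insert 6 -> lo=[6] (size 1, max 6) hi=[] (size 0) -> median=6
Step 2: insert 23 -> lo=[6] (size 1, max 6) hi=[23] (size 1, min 23) -> median=14.5
Step 3: insert 24 -> lo=[6, 23] (size 2, max 23) hi=[24] (size 1, min 24) -> median=23
Step 4: insert 11 -> lo=[6, 11] (size 2, max 11) hi=[23, 24] (size 2, min 23) -> median=17
Step 5: insert 33 -> lo=[6, 11, 23] (size 3, max 23) hi=[24, 33] (size 2, min 24) -> median=23
Step 6: insert 49 -> lo=[6, 11, 23] (size 3, max 23) hi=[24, 33, 49] (size 3, min 24) -> median=23.5
Step 7: insert 25 -> lo=[6, 11, 23, 24] (size 4, max 24) hi=[25, 33, 49] (size 3, min 25) -> median=24
Step 8: insert 39 -> lo=[6, 11, 23, 24] (size 4, max 24) hi=[25, 33, 39, 49] (size 4, min 25) -> median=24.5
Step 9: insert 42 -> lo=[6, 11, 23, 24, 25] (size 5, max 25) hi=[33, 39, 42, 49] (size 4, min 33) -> median=25
Step 10: insert 50 -> lo=[6, 11, 23, 24, 25] (size 5, max 25) hi=[33, 39, 42, 49, 50] (size 5, min 33) -> median=29
Step 11: insert 5 -> lo=[5, 6, 11, 23, 24, 25] (size 6, max 25) hi=[33, 39, 42, 49, 50] (size 5, min 33) -> median=25
Step 12: insert 44 -> lo=[5, 6, 11, 23, 24, 25] (size 6, max 25) hi=[33, 39, 42, 44, 49, 50] (size 6, min 33) -> median=29
Step 13: insert 3 -> lo=[3, 5, 6, 11, 23, 24, 25] (size 7, max 25) hi=[33, 39, 42, 44, 49, 50] (size 6, min 33) -> median=25
Step 14: insert 37 -> lo=[3, 5, 6, 11, 23, 24, 25] (size 7, max 25) hi=[33, 37, 39, 42, 44, 49, 50] (size 7, min 33) -> median=29
Step 15: insert 47 -> lo=[3, 5, 6, 11, 23, 24, 25, 33] (size 8, max 33) hi=[37, 39, 42, 44, 47, 49, 50] (size 7, min 37) -> median=33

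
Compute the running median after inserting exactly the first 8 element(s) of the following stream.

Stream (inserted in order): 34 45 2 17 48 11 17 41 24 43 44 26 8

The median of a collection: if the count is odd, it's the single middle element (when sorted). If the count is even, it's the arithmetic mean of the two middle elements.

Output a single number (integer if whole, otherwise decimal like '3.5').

Answer: 25.5

Derivation:
Step 1: insert 34 -> lo=[34] (size 1, max 34) hi=[] (size 0) -> median=34
Step 2: insert 45 -> lo=[34] (size 1, max 34) hi=[45] (size 1, min 45) -> median=39.5
Step 3: insert 2 -> lo=[2, 34] (size 2, max 34) hi=[45] (size 1, min 45) -> median=34
Step 4: insert 17 -> lo=[2, 17] (size 2, max 17) hi=[34, 45] (size 2, min 34) -> median=25.5
Step 5: insert 48 -> lo=[2, 17, 34] (size 3, max 34) hi=[45, 48] (size 2, min 45) -> median=34
Step 6: insert 11 -> lo=[2, 11, 17] (size 3, max 17) hi=[34, 45, 48] (size 3, min 34) -> median=25.5
Step 7: insert 17 -> lo=[2, 11, 17, 17] (size 4, max 17) hi=[34, 45, 48] (size 3, min 34) -> median=17
Step 8: insert 41 -> lo=[2, 11, 17, 17] (size 4, max 17) hi=[34, 41, 45, 48] (size 4, min 34) -> median=25.5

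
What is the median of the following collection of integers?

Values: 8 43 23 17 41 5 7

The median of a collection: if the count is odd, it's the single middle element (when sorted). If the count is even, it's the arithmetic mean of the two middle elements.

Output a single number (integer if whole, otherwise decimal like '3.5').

Step 1: insert 8 -> lo=[8] (size 1, max 8) hi=[] (size 0) -> median=8
Step 2: insert 43 -> lo=[8] (size 1, max 8) hi=[43] (size 1, min 43) -> median=25.5
Step 3: insert 23 -> lo=[8, 23] (size 2, max 23) hi=[43] (size 1, min 43) -> median=23
Step 4: insert 17 -> lo=[8, 17] (size 2, max 17) hi=[23, 43] (size 2, min 23) -> median=20
Step 5: insert 41 -> lo=[8, 17, 23] (size 3, max 23) hi=[41, 43] (size 2, min 41) -> median=23
Step 6: insert 5 -> lo=[5, 8, 17] (size 3, max 17) hi=[23, 41, 43] (size 3, min 23) -> median=20
Step 7: insert 7 -> lo=[5, 7, 8, 17] (size 4, max 17) hi=[23, 41, 43] (size 3, min 23) -> median=17

Answer: 17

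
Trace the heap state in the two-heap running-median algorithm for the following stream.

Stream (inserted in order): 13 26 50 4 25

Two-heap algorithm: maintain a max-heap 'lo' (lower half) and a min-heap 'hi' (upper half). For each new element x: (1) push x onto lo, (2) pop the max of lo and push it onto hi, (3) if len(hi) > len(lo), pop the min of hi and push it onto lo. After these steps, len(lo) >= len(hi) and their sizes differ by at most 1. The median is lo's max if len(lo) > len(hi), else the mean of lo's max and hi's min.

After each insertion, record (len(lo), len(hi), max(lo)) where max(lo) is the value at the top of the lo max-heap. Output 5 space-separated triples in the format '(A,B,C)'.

Answer: (1,0,13) (1,1,13) (2,1,26) (2,2,13) (3,2,25)

Derivation:
Step 1: insert 13 -> lo=[13] hi=[] -> (len(lo)=1, len(hi)=0, max(lo)=13)
Step 2: insert 26 -> lo=[13] hi=[26] -> (len(lo)=1, len(hi)=1, max(lo)=13)
Step 3: insert 50 -> lo=[13, 26] hi=[50] -> (len(lo)=2, len(hi)=1, max(lo)=26)
Step 4: insert 4 -> lo=[4, 13] hi=[26, 50] -> (len(lo)=2, len(hi)=2, max(lo)=13)
Step 5: insert 25 -> lo=[4, 13, 25] hi=[26, 50] -> (len(lo)=3, len(hi)=2, max(lo)=25)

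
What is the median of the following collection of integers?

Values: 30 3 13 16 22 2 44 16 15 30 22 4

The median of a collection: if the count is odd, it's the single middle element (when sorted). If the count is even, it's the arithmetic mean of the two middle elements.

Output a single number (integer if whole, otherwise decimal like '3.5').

Answer: 16

Derivation:
Step 1: insert 30 -> lo=[30] (size 1, max 30) hi=[] (size 0) -> median=30
Step 2: insert 3 -> lo=[3] (size 1, max 3) hi=[30] (size 1, min 30) -> median=16.5
Step 3: insert 13 -> lo=[3, 13] (size 2, max 13) hi=[30] (size 1, min 30) -> median=13
Step 4: insert 16 -> lo=[3, 13] (size 2, max 13) hi=[16, 30] (size 2, min 16) -> median=14.5
Step 5: insert 22 -> lo=[3, 13, 16] (size 3, max 16) hi=[22, 30] (size 2, min 22) -> median=16
Step 6: insert 2 -> lo=[2, 3, 13] (size 3, max 13) hi=[16, 22, 30] (size 3, min 16) -> median=14.5
Step 7: insert 44 -> lo=[2, 3, 13, 16] (size 4, max 16) hi=[22, 30, 44] (size 3, min 22) -> median=16
Step 8: insert 16 -> lo=[2, 3, 13, 16] (size 4, max 16) hi=[16, 22, 30, 44] (size 4, min 16) -> median=16
Step 9: insert 15 -> lo=[2, 3, 13, 15, 16] (size 5, max 16) hi=[16, 22, 30, 44] (size 4, min 16) -> median=16
Step 10: insert 30 -> lo=[2, 3, 13, 15, 16] (size 5, max 16) hi=[16, 22, 30, 30, 44] (size 5, min 16) -> median=16
Step 11: insert 22 -> lo=[2, 3, 13, 15, 16, 16] (size 6, max 16) hi=[22, 22, 30, 30, 44] (size 5, min 22) -> median=16
Step 12: insert 4 -> lo=[2, 3, 4, 13, 15, 16] (size 6, max 16) hi=[16, 22, 22, 30, 30, 44] (size 6, min 16) -> median=16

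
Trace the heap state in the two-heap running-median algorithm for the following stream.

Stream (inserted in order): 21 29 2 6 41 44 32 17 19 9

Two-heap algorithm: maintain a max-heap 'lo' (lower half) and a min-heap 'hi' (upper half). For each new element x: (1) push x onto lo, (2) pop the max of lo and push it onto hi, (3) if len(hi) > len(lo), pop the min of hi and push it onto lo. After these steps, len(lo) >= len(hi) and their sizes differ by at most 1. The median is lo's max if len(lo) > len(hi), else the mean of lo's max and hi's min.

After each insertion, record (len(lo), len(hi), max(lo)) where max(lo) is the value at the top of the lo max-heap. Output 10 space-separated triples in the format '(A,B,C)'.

Answer: (1,0,21) (1,1,21) (2,1,21) (2,2,6) (3,2,21) (3,3,21) (4,3,29) (4,4,21) (5,4,21) (5,5,19)

Derivation:
Step 1: insert 21 -> lo=[21] hi=[] -> (len(lo)=1, len(hi)=0, max(lo)=21)
Step 2: insert 29 -> lo=[21] hi=[29] -> (len(lo)=1, len(hi)=1, max(lo)=21)
Step 3: insert 2 -> lo=[2, 21] hi=[29] -> (len(lo)=2, len(hi)=1, max(lo)=21)
Step 4: insert 6 -> lo=[2, 6] hi=[21, 29] -> (len(lo)=2, len(hi)=2, max(lo)=6)
Step 5: insert 41 -> lo=[2, 6, 21] hi=[29, 41] -> (len(lo)=3, len(hi)=2, max(lo)=21)
Step 6: insert 44 -> lo=[2, 6, 21] hi=[29, 41, 44] -> (len(lo)=3, len(hi)=3, max(lo)=21)
Step 7: insert 32 -> lo=[2, 6, 21, 29] hi=[32, 41, 44] -> (len(lo)=4, len(hi)=3, max(lo)=29)
Step 8: insert 17 -> lo=[2, 6, 17, 21] hi=[29, 32, 41, 44] -> (len(lo)=4, len(hi)=4, max(lo)=21)
Step 9: insert 19 -> lo=[2, 6, 17, 19, 21] hi=[29, 32, 41, 44] -> (len(lo)=5, len(hi)=4, max(lo)=21)
Step 10: insert 9 -> lo=[2, 6, 9, 17, 19] hi=[21, 29, 32, 41, 44] -> (len(lo)=5, len(hi)=5, max(lo)=19)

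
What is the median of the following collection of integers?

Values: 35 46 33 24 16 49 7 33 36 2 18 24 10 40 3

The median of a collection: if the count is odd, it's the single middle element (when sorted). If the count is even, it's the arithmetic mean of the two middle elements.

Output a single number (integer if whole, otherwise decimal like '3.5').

Answer: 24

Derivation:
Step 1: insert 35 -> lo=[35] (size 1, max 35) hi=[] (size 0) -> median=35
Step 2: insert 46 -> lo=[35] (size 1, max 35) hi=[46] (size 1, min 46) -> median=40.5
Step 3: insert 33 -> lo=[33, 35] (size 2, max 35) hi=[46] (size 1, min 46) -> median=35
Step 4: insert 24 -> lo=[24, 33] (size 2, max 33) hi=[35, 46] (size 2, min 35) -> median=34
Step 5: insert 16 -> lo=[16, 24, 33] (size 3, max 33) hi=[35, 46] (size 2, min 35) -> median=33
Step 6: insert 49 -> lo=[16, 24, 33] (size 3, max 33) hi=[35, 46, 49] (size 3, min 35) -> median=34
Step 7: insert 7 -> lo=[7, 16, 24, 33] (size 4, max 33) hi=[35, 46, 49] (size 3, min 35) -> median=33
Step 8: insert 33 -> lo=[7, 16, 24, 33] (size 4, max 33) hi=[33, 35, 46, 49] (size 4, min 33) -> median=33
Step 9: insert 36 -> lo=[7, 16, 24, 33, 33] (size 5, max 33) hi=[35, 36, 46, 49] (size 4, min 35) -> median=33
Step 10: insert 2 -> lo=[2, 7, 16, 24, 33] (size 5, max 33) hi=[33, 35, 36, 46, 49] (size 5, min 33) -> median=33
Step 11: insert 18 -> lo=[2, 7, 16, 18, 24, 33] (size 6, max 33) hi=[33, 35, 36, 46, 49] (size 5, min 33) -> median=33
Step 12: insert 24 -> lo=[2, 7, 16, 18, 24, 24] (size 6, max 24) hi=[33, 33, 35, 36, 46, 49] (size 6, min 33) -> median=28.5
Step 13: insert 10 -> lo=[2, 7, 10, 16, 18, 24, 24] (size 7, max 24) hi=[33, 33, 35, 36, 46, 49] (size 6, min 33) -> median=24
Step 14: insert 40 -> lo=[2, 7, 10, 16, 18, 24, 24] (size 7, max 24) hi=[33, 33, 35, 36, 40, 46, 49] (size 7, min 33) -> median=28.5
Step 15: insert 3 -> lo=[2, 3, 7, 10, 16, 18, 24, 24] (size 8, max 24) hi=[33, 33, 35, 36, 40, 46, 49] (size 7, min 33) -> median=24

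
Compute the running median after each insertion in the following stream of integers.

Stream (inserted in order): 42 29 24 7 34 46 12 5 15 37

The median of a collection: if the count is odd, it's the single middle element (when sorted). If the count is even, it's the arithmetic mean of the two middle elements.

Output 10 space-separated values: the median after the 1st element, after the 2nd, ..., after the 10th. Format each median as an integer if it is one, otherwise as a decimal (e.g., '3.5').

Answer: 42 35.5 29 26.5 29 31.5 29 26.5 24 26.5

Derivation:
Step 1: insert 42 -> lo=[42] (size 1, max 42) hi=[] (size 0) -> median=42
Step 2: insert 29 -> lo=[29] (size 1, max 29) hi=[42] (size 1, min 42) -> median=35.5
Step 3: insert 24 -> lo=[24, 29] (size 2, max 29) hi=[42] (size 1, min 42) -> median=29
Step 4: insert 7 -> lo=[7, 24] (size 2, max 24) hi=[29, 42] (size 2, min 29) -> median=26.5
Step 5: insert 34 -> lo=[7, 24, 29] (size 3, max 29) hi=[34, 42] (size 2, min 34) -> median=29
Step 6: insert 46 -> lo=[7, 24, 29] (size 3, max 29) hi=[34, 42, 46] (size 3, min 34) -> median=31.5
Step 7: insert 12 -> lo=[7, 12, 24, 29] (size 4, max 29) hi=[34, 42, 46] (size 3, min 34) -> median=29
Step 8: insert 5 -> lo=[5, 7, 12, 24] (size 4, max 24) hi=[29, 34, 42, 46] (size 4, min 29) -> median=26.5
Step 9: insert 15 -> lo=[5, 7, 12, 15, 24] (size 5, max 24) hi=[29, 34, 42, 46] (size 4, min 29) -> median=24
Step 10: insert 37 -> lo=[5, 7, 12, 15, 24] (size 5, max 24) hi=[29, 34, 37, 42, 46] (size 5, min 29) -> median=26.5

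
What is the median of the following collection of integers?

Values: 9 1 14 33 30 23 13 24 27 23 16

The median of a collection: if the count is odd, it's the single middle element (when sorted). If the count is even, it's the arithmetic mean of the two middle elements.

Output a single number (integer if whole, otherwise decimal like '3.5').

Step 1: insert 9 -> lo=[9] (size 1, max 9) hi=[] (size 0) -> median=9
Step 2: insert 1 -> lo=[1] (size 1, max 1) hi=[9] (size 1, min 9) -> median=5
Step 3: insert 14 -> lo=[1, 9] (size 2, max 9) hi=[14] (size 1, min 14) -> median=9
Step 4: insert 33 -> lo=[1, 9] (size 2, max 9) hi=[14, 33] (size 2, min 14) -> median=11.5
Step 5: insert 30 -> lo=[1, 9, 14] (size 3, max 14) hi=[30, 33] (size 2, min 30) -> median=14
Step 6: insert 23 -> lo=[1, 9, 14] (size 3, max 14) hi=[23, 30, 33] (size 3, min 23) -> median=18.5
Step 7: insert 13 -> lo=[1, 9, 13, 14] (size 4, max 14) hi=[23, 30, 33] (size 3, min 23) -> median=14
Step 8: insert 24 -> lo=[1, 9, 13, 14] (size 4, max 14) hi=[23, 24, 30, 33] (size 4, min 23) -> median=18.5
Step 9: insert 27 -> lo=[1, 9, 13, 14, 23] (size 5, max 23) hi=[24, 27, 30, 33] (size 4, min 24) -> median=23
Step 10: insert 23 -> lo=[1, 9, 13, 14, 23] (size 5, max 23) hi=[23, 24, 27, 30, 33] (size 5, min 23) -> median=23
Step 11: insert 16 -> lo=[1, 9, 13, 14, 16, 23] (size 6, max 23) hi=[23, 24, 27, 30, 33] (size 5, min 23) -> median=23

Answer: 23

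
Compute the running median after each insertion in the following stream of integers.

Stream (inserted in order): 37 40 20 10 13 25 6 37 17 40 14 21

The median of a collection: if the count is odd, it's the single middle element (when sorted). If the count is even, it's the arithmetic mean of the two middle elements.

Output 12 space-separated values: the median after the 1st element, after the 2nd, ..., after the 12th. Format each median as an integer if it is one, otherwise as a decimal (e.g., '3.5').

Step 1: insert 37 -> lo=[37] (size 1, max 37) hi=[] (size 0) -> median=37
Step 2: insert 40 -> lo=[37] (size 1, max 37) hi=[40] (size 1, min 40) -> median=38.5
Step 3: insert 20 -> lo=[20, 37] (size 2, max 37) hi=[40] (size 1, min 40) -> median=37
Step 4: insert 10 -> lo=[10, 20] (size 2, max 20) hi=[37, 40] (size 2, min 37) -> median=28.5
Step 5: insert 13 -> lo=[10, 13, 20] (size 3, max 20) hi=[37, 40] (size 2, min 37) -> median=20
Step 6: insert 25 -> lo=[10, 13, 20] (size 3, max 20) hi=[25, 37, 40] (size 3, min 25) -> median=22.5
Step 7: insert 6 -> lo=[6, 10, 13, 20] (size 4, max 20) hi=[25, 37, 40] (size 3, min 25) -> median=20
Step 8: insert 37 -> lo=[6, 10, 13, 20] (size 4, max 20) hi=[25, 37, 37, 40] (size 4, min 25) -> median=22.5
Step 9: insert 17 -> lo=[6, 10, 13, 17, 20] (size 5, max 20) hi=[25, 37, 37, 40] (size 4, min 25) -> median=20
Step 10: insert 40 -> lo=[6, 10, 13, 17, 20] (size 5, max 20) hi=[25, 37, 37, 40, 40] (size 5, min 25) -> median=22.5
Step 11: insert 14 -> lo=[6, 10, 13, 14, 17, 20] (size 6, max 20) hi=[25, 37, 37, 40, 40] (size 5, min 25) -> median=20
Step 12: insert 21 -> lo=[6, 10, 13, 14, 17, 20] (size 6, max 20) hi=[21, 25, 37, 37, 40, 40] (size 6, min 21) -> median=20.5

Answer: 37 38.5 37 28.5 20 22.5 20 22.5 20 22.5 20 20.5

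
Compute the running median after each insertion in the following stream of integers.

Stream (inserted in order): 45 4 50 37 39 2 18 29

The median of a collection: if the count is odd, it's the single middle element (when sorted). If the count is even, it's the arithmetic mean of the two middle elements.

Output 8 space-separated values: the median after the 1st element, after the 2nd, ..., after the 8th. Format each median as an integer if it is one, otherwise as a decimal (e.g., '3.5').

Step 1: insert 45 -> lo=[45] (size 1, max 45) hi=[] (size 0) -> median=45
Step 2: insert 4 -> lo=[4] (size 1, max 4) hi=[45] (size 1, min 45) -> median=24.5
Step 3: insert 50 -> lo=[4, 45] (size 2, max 45) hi=[50] (size 1, min 50) -> median=45
Step 4: insert 37 -> lo=[4, 37] (size 2, max 37) hi=[45, 50] (size 2, min 45) -> median=41
Step 5: insert 39 -> lo=[4, 37, 39] (size 3, max 39) hi=[45, 50] (size 2, min 45) -> median=39
Step 6: insert 2 -> lo=[2, 4, 37] (size 3, max 37) hi=[39, 45, 50] (size 3, min 39) -> median=38
Step 7: insert 18 -> lo=[2, 4, 18, 37] (size 4, max 37) hi=[39, 45, 50] (size 3, min 39) -> median=37
Step 8: insert 29 -> lo=[2, 4, 18, 29] (size 4, max 29) hi=[37, 39, 45, 50] (size 4, min 37) -> median=33

Answer: 45 24.5 45 41 39 38 37 33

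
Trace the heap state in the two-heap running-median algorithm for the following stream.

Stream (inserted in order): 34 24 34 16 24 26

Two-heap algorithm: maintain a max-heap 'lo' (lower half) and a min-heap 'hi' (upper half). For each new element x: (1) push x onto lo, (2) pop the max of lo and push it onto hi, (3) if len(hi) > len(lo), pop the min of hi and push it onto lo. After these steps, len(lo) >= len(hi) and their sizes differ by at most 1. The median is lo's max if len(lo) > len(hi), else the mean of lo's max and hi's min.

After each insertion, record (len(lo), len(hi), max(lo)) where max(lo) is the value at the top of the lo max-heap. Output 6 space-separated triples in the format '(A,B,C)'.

Answer: (1,0,34) (1,1,24) (2,1,34) (2,2,24) (3,2,24) (3,3,24)

Derivation:
Step 1: insert 34 -> lo=[34] hi=[] -> (len(lo)=1, len(hi)=0, max(lo)=34)
Step 2: insert 24 -> lo=[24] hi=[34] -> (len(lo)=1, len(hi)=1, max(lo)=24)
Step 3: insert 34 -> lo=[24, 34] hi=[34] -> (len(lo)=2, len(hi)=1, max(lo)=34)
Step 4: insert 16 -> lo=[16, 24] hi=[34, 34] -> (len(lo)=2, len(hi)=2, max(lo)=24)
Step 5: insert 24 -> lo=[16, 24, 24] hi=[34, 34] -> (len(lo)=3, len(hi)=2, max(lo)=24)
Step 6: insert 26 -> lo=[16, 24, 24] hi=[26, 34, 34] -> (len(lo)=3, len(hi)=3, max(lo)=24)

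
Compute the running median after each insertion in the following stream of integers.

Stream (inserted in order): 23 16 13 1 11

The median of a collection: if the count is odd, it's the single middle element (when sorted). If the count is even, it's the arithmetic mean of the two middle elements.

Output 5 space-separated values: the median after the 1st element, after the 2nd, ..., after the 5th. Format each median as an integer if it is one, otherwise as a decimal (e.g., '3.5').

Step 1: insert 23 -> lo=[23] (size 1, max 23) hi=[] (size 0) -> median=23
Step 2: insert 16 -> lo=[16] (size 1, max 16) hi=[23] (size 1, min 23) -> median=19.5
Step 3: insert 13 -> lo=[13, 16] (size 2, max 16) hi=[23] (size 1, min 23) -> median=16
Step 4: insert 1 -> lo=[1, 13] (size 2, max 13) hi=[16, 23] (size 2, min 16) -> median=14.5
Step 5: insert 11 -> lo=[1, 11, 13] (size 3, max 13) hi=[16, 23] (size 2, min 16) -> median=13

Answer: 23 19.5 16 14.5 13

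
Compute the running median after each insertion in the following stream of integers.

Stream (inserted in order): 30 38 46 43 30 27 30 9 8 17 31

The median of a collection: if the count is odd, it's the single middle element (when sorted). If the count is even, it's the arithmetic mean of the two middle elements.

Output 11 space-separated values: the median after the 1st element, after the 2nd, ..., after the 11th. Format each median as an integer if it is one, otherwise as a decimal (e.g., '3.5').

Answer: 30 34 38 40.5 38 34 30 30 30 30 30

Derivation:
Step 1: insert 30 -> lo=[30] (size 1, max 30) hi=[] (size 0) -> median=30
Step 2: insert 38 -> lo=[30] (size 1, max 30) hi=[38] (size 1, min 38) -> median=34
Step 3: insert 46 -> lo=[30, 38] (size 2, max 38) hi=[46] (size 1, min 46) -> median=38
Step 4: insert 43 -> lo=[30, 38] (size 2, max 38) hi=[43, 46] (size 2, min 43) -> median=40.5
Step 5: insert 30 -> lo=[30, 30, 38] (size 3, max 38) hi=[43, 46] (size 2, min 43) -> median=38
Step 6: insert 27 -> lo=[27, 30, 30] (size 3, max 30) hi=[38, 43, 46] (size 3, min 38) -> median=34
Step 7: insert 30 -> lo=[27, 30, 30, 30] (size 4, max 30) hi=[38, 43, 46] (size 3, min 38) -> median=30
Step 8: insert 9 -> lo=[9, 27, 30, 30] (size 4, max 30) hi=[30, 38, 43, 46] (size 4, min 30) -> median=30
Step 9: insert 8 -> lo=[8, 9, 27, 30, 30] (size 5, max 30) hi=[30, 38, 43, 46] (size 4, min 30) -> median=30
Step 10: insert 17 -> lo=[8, 9, 17, 27, 30] (size 5, max 30) hi=[30, 30, 38, 43, 46] (size 5, min 30) -> median=30
Step 11: insert 31 -> lo=[8, 9, 17, 27, 30, 30] (size 6, max 30) hi=[30, 31, 38, 43, 46] (size 5, min 30) -> median=30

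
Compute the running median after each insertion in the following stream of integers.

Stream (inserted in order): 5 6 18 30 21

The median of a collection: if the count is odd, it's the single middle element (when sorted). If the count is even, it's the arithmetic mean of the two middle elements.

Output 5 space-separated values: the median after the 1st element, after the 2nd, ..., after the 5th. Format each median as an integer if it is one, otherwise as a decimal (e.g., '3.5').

Answer: 5 5.5 6 12 18

Derivation:
Step 1: insert 5 -> lo=[5] (size 1, max 5) hi=[] (size 0) -> median=5
Step 2: insert 6 -> lo=[5] (size 1, max 5) hi=[6] (size 1, min 6) -> median=5.5
Step 3: insert 18 -> lo=[5, 6] (size 2, max 6) hi=[18] (size 1, min 18) -> median=6
Step 4: insert 30 -> lo=[5, 6] (size 2, max 6) hi=[18, 30] (size 2, min 18) -> median=12
Step 5: insert 21 -> lo=[5, 6, 18] (size 3, max 18) hi=[21, 30] (size 2, min 21) -> median=18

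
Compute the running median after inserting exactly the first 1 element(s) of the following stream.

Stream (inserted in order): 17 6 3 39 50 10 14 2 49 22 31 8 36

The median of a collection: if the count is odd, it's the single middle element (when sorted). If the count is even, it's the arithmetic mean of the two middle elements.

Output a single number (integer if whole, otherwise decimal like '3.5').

Step 1: insert 17 -> lo=[17] (size 1, max 17) hi=[] (size 0) -> median=17

Answer: 17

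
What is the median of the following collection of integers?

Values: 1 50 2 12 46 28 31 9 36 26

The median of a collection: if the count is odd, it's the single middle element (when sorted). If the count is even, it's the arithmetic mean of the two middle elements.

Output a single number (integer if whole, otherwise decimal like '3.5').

Answer: 27

Derivation:
Step 1: insert 1 -> lo=[1] (size 1, max 1) hi=[] (size 0) -> median=1
Step 2: insert 50 -> lo=[1] (size 1, max 1) hi=[50] (size 1, min 50) -> median=25.5
Step 3: insert 2 -> lo=[1, 2] (size 2, max 2) hi=[50] (size 1, min 50) -> median=2
Step 4: insert 12 -> lo=[1, 2] (size 2, max 2) hi=[12, 50] (size 2, min 12) -> median=7
Step 5: insert 46 -> lo=[1, 2, 12] (size 3, max 12) hi=[46, 50] (size 2, min 46) -> median=12
Step 6: insert 28 -> lo=[1, 2, 12] (size 3, max 12) hi=[28, 46, 50] (size 3, min 28) -> median=20
Step 7: insert 31 -> lo=[1, 2, 12, 28] (size 4, max 28) hi=[31, 46, 50] (size 3, min 31) -> median=28
Step 8: insert 9 -> lo=[1, 2, 9, 12] (size 4, max 12) hi=[28, 31, 46, 50] (size 4, min 28) -> median=20
Step 9: insert 36 -> lo=[1, 2, 9, 12, 28] (size 5, max 28) hi=[31, 36, 46, 50] (size 4, min 31) -> median=28
Step 10: insert 26 -> lo=[1, 2, 9, 12, 26] (size 5, max 26) hi=[28, 31, 36, 46, 50] (size 5, min 28) -> median=27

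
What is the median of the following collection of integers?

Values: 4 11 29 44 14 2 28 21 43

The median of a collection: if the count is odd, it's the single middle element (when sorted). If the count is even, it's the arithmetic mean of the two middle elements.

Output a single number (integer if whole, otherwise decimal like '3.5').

Step 1: insert 4 -> lo=[4] (size 1, max 4) hi=[] (size 0) -> median=4
Step 2: insert 11 -> lo=[4] (size 1, max 4) hi=[11] (size 1, min 11) -> median=7.5
Step 3: insert 29 -> lo=[4, 11] (size 2, max 11) hi=[29] (size 1, min 29) -> median=11
Step 4: insert 44 -> lo=[4, 11] (size 2, max 11) hi=[29, 44] (size 2, min 29) -> median=20
Step 5: insert 14 -> lo=[4, 11, 14] (size 3, max 14) hi=[29, 44] (size 2, min 29) -> median=14
Step 6: insert 2 -> lo=[2, 4, 11] (size 3, max 11) hi=[14, 29, 44] (size 3, min 14) -> median=12.5
Step 7: insert 28 -> lo=[2, 4, 11, 14] (size 4, max 14) hi=[28, 29, 44] (size 3, min 28) -> median=14
Step 8: insert 21 -> lo=[2, 4, 11, 14] (size 4, max 14) hi=[21, 28, 29, 44] (size 4, min 21) -> median=17.5
Step 9: insert 43 -> lo=[2, 4, 11, 14, 21] (size 5, max 21) hi=[28, 29, 43, 44] (size 4, min 28) -> median=21

Answer: 21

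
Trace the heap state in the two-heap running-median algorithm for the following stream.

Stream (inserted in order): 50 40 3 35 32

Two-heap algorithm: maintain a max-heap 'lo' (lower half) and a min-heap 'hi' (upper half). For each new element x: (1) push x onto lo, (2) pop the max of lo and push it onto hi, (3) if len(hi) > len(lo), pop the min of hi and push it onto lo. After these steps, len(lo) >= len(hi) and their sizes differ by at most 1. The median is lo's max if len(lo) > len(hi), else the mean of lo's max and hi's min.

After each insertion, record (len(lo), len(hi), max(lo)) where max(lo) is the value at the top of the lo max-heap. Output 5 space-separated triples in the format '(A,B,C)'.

Answer: (1,0,50) (1,1,40) (2,1,40) (2,2,35) (3,2,35)

Derivation:
Step 1: insert 50 -> lo=[50] hi=[] -> (len(lo)=1, len(hi)=0, max(lo)=50)
Step 2: insert 40 -> lo=[40] hi=[50] -> (len(lo)=1, len(hi)=1, max(lo)=40)
Step 3: insert 3 -> lo=[3, 40] hi=[50] -> (len(lo)=2, len(hi)=1, max(lo)=40)
Step 4: insert 35 -> lo=[3, 35] hi=[40, 50] -> (len(lo)=2, len(hi)=2, max(lo)=35)
Step 5: insert 32 -> lo=[3, 32, 35] hi=[40, 50] -> (len(lo)=3, len(hi)=2, max(lo)=35)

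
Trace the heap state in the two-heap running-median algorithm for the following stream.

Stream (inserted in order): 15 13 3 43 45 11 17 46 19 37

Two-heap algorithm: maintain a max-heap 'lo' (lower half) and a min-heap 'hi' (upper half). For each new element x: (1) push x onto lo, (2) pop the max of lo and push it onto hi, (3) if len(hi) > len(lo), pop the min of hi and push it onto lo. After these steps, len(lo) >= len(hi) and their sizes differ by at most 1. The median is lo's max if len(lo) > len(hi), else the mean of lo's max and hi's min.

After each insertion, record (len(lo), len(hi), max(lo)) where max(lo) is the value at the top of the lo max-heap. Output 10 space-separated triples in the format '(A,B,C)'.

Answer: (1,0,15) (1,1,13) (2,1,13) (2,2,13) (3,2,15) (3,3,13) (4,3,15) (4,4,15) (5,4,17) (5,5,17)

Derivation:
Step 1: insert 15 -> lo=[15] hi=[] -> (len(lo)=1, len(hi)=0, max(lo)=15)
Step 2: insert 13 -> lo=[13] hi=[15] -> (len(lo)=1, len(hi)=1, max(lo)=13)
Step 3: insert 3 -> lo=[3, 13] hi=[15] -> (len(lo)=2, len(hi)=1, max(lo)=13)
Step 4: insert 43 -> lo=[3, 13] hi=[15, 43] -> (len(lo)=2, len(hi)=2, max(lo)=13)
Step 5: insert 45 -> lo=[3, 13, 15] hi=[43, 45] -> (len(lo)=3, len(hi)=2, max(lo)=15)
Step 6: insert 11 -> lo=[3, 11, 13] hi=[15, 43, 45] -> (len(lo)=3, len(hi)=3, max(lo)=13)
Step 7: insert 17 -> lo=[3, 11, 13, 15] hi=[17, 43, 45] -> (len(lo)=4, len(hi)=3, max(lo)=15)
Step 8: insert 46 -> lo=[3, 11, 13, 15] hi=[17, 43, 45, 46] -> (len(lo)=4, len(hi)=4, max(lo)=15)
Step 9: insert 19 -> lo=[3, 11, 13, 15, 17] hi=[19, 43, 45, 46] -> (len(lo)=5, len(hi)=4, max(lo)=17)
Step 10: insert 37 -> lo=[3, 11, 13, 15, 17] hi=[19, 37, 43, 45, 46] -> (len(lo)=5, len(hi)=5, max(lo)=17)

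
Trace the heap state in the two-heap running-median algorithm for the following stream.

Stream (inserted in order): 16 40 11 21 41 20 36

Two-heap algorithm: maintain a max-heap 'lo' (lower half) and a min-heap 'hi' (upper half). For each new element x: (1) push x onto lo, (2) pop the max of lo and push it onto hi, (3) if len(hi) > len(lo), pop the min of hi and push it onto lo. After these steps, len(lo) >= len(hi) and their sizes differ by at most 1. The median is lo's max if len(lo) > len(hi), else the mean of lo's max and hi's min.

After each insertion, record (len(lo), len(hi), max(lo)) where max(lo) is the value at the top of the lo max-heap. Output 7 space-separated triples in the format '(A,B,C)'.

Step 1: insert 16 -> lo=[16] hi=[] -> (len(lo)=1, len(hi)=0, max(lo)=16)
Step 2: insert 40 -> lo=[16] hi=[40] -> (len(lo)=1, len(hi)=1, max(lo)=16)
Step 3: insert 11 -> lo=[11, 16] hi=[40] -> (len(lo)=2, len(hi)=1, max(lo)=16)
Step 4: insert 21 -> lo=[11, 16] hi=[21, 40] -> (len(lo)=2, len(hi)=2, max(lo)=16)
Step 5: insert 41 -> lo=[11, 16, 21] hi=[40, 41] -> (len(lo)=3, len(hi)=2, max(lo)=21)
Step 6: insert 20 -> lo=[11, 16, 20] hi=[21, 40, 41] -> (len(lo)=3, len(hi)=3, max(lo)=20)
Step 7: insert 36 -> lo=[11, 16, 20, 21] hi=[36, 40, 41] -> (len(lo)=4, len(hi)=3, max(lo)=21)

Answer: (1,0,16) (1,1,16) (2,1,16) (2,2,16) (3,2,21) (3,3,20) (4,3,21)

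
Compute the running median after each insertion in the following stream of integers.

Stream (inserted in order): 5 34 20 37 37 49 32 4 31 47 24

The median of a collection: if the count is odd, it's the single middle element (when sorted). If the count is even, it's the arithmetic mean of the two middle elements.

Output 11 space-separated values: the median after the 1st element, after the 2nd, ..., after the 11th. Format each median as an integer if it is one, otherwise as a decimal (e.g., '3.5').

Answer: 5 19.5 20 27 34 35.5 34 33 32 33 32

Derivation:
Step 1: insert 5 -> lo=[5] (size 1, max 5) hi=[] (size 0) -> median=5
Step 2: insert 34 -> lo=[5] (size 1, max 5) hi=[34] (size 1, min 34) -> median=19.5
Step 3: insert 20 -> lo=[5, 20] (size 2, max 20) hi=[34] (size 1, min 34) -> median=20
Step 4: insert 37 -> lo=[5, 20] (size 2, max 20) hi=[34, 37] (size 2, min 34) -> median=27
Step 5: insert 37 -> lo=[5, 20, 34] (size 3, max 34) hi=[37, 37] (size 2, min 37) -> median=34
Step 6: insert 49 -> lo=[5, 20, 34] (size 3, max 34) hi=[37, 37, 49] (size 3, min 37) -> median=35.5
Step 7: insert 32 -> lo=[5, 20, 32, 34] (size 4, max 34) hi=[37, 37, 49] (size 3, min 37) -> median=34
Step 8: insert 4 -> lo=[4, 5, 20, 32] (size 4, max 32) hi=[34, 37, 37, 49] (size 4, min 34) -> median=33
Step 9: insert 31 -> lo=[4, 5, 20, 31, 32] (size 5, max 32) hi=[34, 37, 37, 49] (size 4, min 34) -> median=32
Step 10: insert 47 -> lo=[4, 5, 20, 31, 32] (size 5, max 32) hi=[34, 37, 37, 47, 49] (size 5, min 34) -> median=33
Step 11: insert 24 -> lo=[4, 5, 20, 24, 31, 32] (size 6, max 32) hi=[34, 37, 37, 47, 49] (size 5, min 34) -> median=32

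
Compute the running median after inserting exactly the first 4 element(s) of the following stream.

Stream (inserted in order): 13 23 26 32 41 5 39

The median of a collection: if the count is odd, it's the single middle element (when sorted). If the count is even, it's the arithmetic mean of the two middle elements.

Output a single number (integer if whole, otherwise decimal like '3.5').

Step 1: insert 13 -> lo=[13] (size 1, max 13) hi=[] (size 0) -> median=13
Step 2: insert 23 -> lo=[13] (size 1, max 13) hi=[23] (size 1, min 23) -> median=18
Step 3: insert 26 -> lo=[13, 23] (size 2, max 23) hi=[26] (size 1, min 26) -> median=23
Step 4: insert 32 -> lo=[13, 23] (size 2, max 23) hi=[26, 32] (size 2, min 26) -> median=24.5

Answer: 24.5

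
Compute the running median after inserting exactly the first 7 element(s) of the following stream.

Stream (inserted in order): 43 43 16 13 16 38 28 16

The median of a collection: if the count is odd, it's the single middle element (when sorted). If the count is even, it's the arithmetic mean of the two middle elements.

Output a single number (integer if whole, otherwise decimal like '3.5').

Step 1: insert 43 -> lo=[43] (size 1, max 43) hi=[] (size 0) -> median=43
Step 2: insert 43 -> lo=[43] (size 1, max 43) hi=[43] (size 1, min 43) -> median=43
Step 3: insert 16 -> lo=[16, 43] (size 2, max 43) hi=[43] (size 1, min 43) -> median=43
Step 4: insert 13 -> lo=[13, 16] (size 2, max 16) hi=[43, 43] (size 2, min 43) -> median=29.5
Step 5: insert 16 -> lo=[13, 16, 16] (size 3, max 16) hi=[43, 43] (size 2, min 43) -> median=16
Step 6: insert 38 -> lo=[13, 16, 16] (size 3, max 16) hi=[38, 43, 43] (size 3, min 38) -> median=27
Step 7: insert 28 -> lo=[13, 16, 16, 28] (size 4, max 28) hi=[38, 43, 43] (size 3, min 38) -> median=28

Answer: 28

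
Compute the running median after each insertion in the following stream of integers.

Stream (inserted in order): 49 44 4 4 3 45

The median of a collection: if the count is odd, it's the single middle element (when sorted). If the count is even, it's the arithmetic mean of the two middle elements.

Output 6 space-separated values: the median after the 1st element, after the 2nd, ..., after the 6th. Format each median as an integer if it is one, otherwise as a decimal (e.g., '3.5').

Answer: 49 46.5 44 24 4 24

Derivation:
Step 1: insert 49 -> lo=[49] (size 1, max 49) hi=[] (size 0) -> median=49
Step 2: insert 44 -> lo=[44] (size 1, max 44) hi=[49] (size 1, min 49) -> median=46.5
Step 3: insert 4 -> lo=[4, 44] (size 2, max 44) hi=[49] (size 1, min 49) -> median=44
Step 4: insert 4 -> lo=[4, 4] (size 2, max 4) hi=[44, 49] (size 2, min 44) -> median=24
Step 5: insert 3 -> lo=[3, 4, 4] (size 3, max 4) hi=[44, 49] (size 2, min 44) -> median=4
Step 6: insert 45 -> lo=[3, 4, 4] (size 3, max 4) hi=[44, 45, 49] (size 3, min 44) -> median=24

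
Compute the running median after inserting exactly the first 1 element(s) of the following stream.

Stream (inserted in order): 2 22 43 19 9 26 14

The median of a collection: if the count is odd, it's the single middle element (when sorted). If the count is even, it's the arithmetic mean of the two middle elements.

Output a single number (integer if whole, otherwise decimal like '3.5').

Answer: 2

Derivation:
Step 1: insert 2 -> lo=[2] (size 1, max 2) hi=[] (size 0) -> median=2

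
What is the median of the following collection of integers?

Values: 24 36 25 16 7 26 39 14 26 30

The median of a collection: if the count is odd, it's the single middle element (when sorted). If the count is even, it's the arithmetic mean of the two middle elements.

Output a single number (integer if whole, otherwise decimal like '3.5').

Answer: 25.5

Derivation:
Step 1: insert 24 -> lo=[24] (size 1, max 24) hi=[] (size 0) -> median=24
Step 2: insert 36 -> lo=[24] (size 1, max 24) hi=[36] (size 1, min 36) -> median=30
Step 3: insert 25 -> lo=[24, 25] (size 2, max 25) hi=[36] (size 1, min 36) -> median=25
Step 4: insert 16 -> lo=[16, 24] (size 2, max 24) hi=[25, 36] (size 2, min 25) -> median=24.5
Step 5: insert 7 -> lo=[7, 16, 24] (size 3, max 24) hi=[25, 36] (size 2, min 25) -> median=24
Step 6: insert 26 -> lo=[7, 16, 24] (size 3, max 24) hi=[25, 26, 36] (size 3, min 25) -> median=24.5
Step 7: insert 39 -> lo=[7, 16, 24, 25] (size 4, max 25) hi=[26, 36, 39] (size 3, min 26) -> median=25
Step 8: insert 14 -> lo=[7, 14, 16, 24] (size 4, max 24) hi=[25, 26, 36, 39] (size 4, min 25) -> median=24.5
Step 9: insert 26 -> lo=[7, 14, 16, 24, 25] (size 5, max 25) hi=[26, 26, 36, 39] (size 4, min 26) -> median=25
Step 10: insert 30 -> lo=[7, 14, 16, 24, 25] (size 5, max 25) hi=[26, 26, 30, 36, 39] (size 5, min 26) -> median=25.5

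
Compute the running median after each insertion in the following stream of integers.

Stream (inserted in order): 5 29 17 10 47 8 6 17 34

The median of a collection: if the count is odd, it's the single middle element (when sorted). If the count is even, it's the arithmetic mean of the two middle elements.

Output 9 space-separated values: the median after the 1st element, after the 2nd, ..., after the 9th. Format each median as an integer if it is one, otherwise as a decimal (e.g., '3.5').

Answer: 5 17 17 13.5 17 13.5 10 13.5 17

Derivation:
Step 1: insert 5 -> lo=[5] (size 1, max 5) hi=[] (size 0) -> median=5
Step 2: insert 29 -> lo=[5] (size 1, max 5) hi=[29] (size 1, min 29) -> median=17
Step 3: insert 17 -> lo=[5, 17] (size 2, max 17) hi=[29] (size 1, min 29) -> median=17
Step 4: insert 10 -> lo=[5, 10] (size 2, max 10) hi=[17, 29] (size 2, min 17) -> median=13.5
Step 5: insert 47 -> lo=[5, 10, 17] (size 3, max 17) hi=[29, 47] (size 2, min 29) -> median=17
Step 6: insert 8 -> lo=[5, 8, 10] (size 3, max 10) hi=[17, 29, 47] (size 3, min 17) -> median=13.5
Step 7: insert 6 -> lo=[5, 6, 8, 10] (size 4, max 10) hi=[17, 29, 47] (size 3, min 17) -> median=10
Step 8: insert 17 -> lo=[5, 6, 8, 10] (size 4, max 10) hi=[17, 17, 29, 47] (size 4, min 17) -> median=13.5
Step 9: insert 34 -> lo=[5, 6, 8, 10, 17] (size 5, max 17) hi=[17, 29, 34, 47] (size 4, min 17) -> median=17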